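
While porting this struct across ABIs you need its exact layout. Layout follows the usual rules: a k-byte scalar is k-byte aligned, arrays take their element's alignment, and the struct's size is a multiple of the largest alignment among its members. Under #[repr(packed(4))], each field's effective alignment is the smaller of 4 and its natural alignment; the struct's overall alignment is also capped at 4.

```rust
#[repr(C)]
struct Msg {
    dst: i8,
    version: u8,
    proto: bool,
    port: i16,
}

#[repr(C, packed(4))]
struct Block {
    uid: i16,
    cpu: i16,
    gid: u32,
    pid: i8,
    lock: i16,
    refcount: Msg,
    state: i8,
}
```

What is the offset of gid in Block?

4

Msg: 0..1  dst  (1B, 1-aligned); 1..2  version  (1B, 1-aligned); 2..3  proto  (1B, 1-aligned); 3..4  -- padding (1B); 4..6  port  (2B, 2-aligned); sizeof = 6, alignof = 2
0..2  uid  (2B, 2-aligned)
2..4  cpu  (2B, 2-aligned)
4..8  gid  (4B, 4-aligned)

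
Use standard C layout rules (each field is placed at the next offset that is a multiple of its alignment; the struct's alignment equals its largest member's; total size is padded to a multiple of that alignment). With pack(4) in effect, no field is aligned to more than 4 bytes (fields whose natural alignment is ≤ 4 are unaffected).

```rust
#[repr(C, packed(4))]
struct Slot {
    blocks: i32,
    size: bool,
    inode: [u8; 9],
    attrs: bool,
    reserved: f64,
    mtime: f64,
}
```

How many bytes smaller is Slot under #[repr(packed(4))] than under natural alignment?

natural layout:
  @0: blocks [4B, align 4] → 4
  @4: size [1B, align 1] → 5
  @5: inode [9B, align 1] → 14
  @14: attrs [1B, align 1] → 15
  +1 pad (align 8)
  @16: reserved [8B, align 8] → 24
  @24: mtime [8B, align 8] → 32
  size 32, align 8
packed(4) layout:
  @0: blocks [4B, align 4] → 4
  @4: size [1B, align 1] → 5
  @5: inode [9B, align 1] → 14
  @14: attrs [1B, align 1] → 15
  +1 pad (align 4)
  @16: reserved [8B, align 4] → 24
  @24: mtime [8B, align 4] → 32
  size 32, align 4
32 − 32 = 0

0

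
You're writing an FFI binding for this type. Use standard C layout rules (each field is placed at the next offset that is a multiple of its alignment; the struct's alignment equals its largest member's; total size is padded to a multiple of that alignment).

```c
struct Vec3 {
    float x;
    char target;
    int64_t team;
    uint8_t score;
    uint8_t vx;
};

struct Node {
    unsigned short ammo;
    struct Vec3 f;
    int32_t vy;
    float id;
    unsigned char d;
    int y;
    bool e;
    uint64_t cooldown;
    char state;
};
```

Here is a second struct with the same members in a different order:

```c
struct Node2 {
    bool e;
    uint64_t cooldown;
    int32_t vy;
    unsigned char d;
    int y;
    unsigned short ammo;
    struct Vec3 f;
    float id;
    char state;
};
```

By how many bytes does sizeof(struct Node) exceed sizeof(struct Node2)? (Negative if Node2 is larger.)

Vec3: @0: x [4B, align 4] → 4; @4: target [1B, align 1] → 5; +3 pad (align 8); @8: team [8B, align 8] → 16; @16: score [1B, align 1] → 17; @17: vx [1B, align 1] → 18; +6 tail pad (align 8); size 24, align 8
@0: ammo [2B, align 2] → 2
+6 pad (align 8)
@8: f [24B, align 8] → 32
@32: vy [4B, align 4] → 36
@36: id [4B, align 4] → 40
@40: d [1B, align 1] → 41
+3 pad (align 4)
@44: y [4B, align 4] → 48
@48: e [1B, align 1] → 49
+7 pad (align 8)
@56: cooldown [8B, align 8] → 64
@64: state [1B, align 1] → 65
+7 tail pad (align 8)
size 72, align 8
— Node2 —
@0: e [1B, align 1] → 1
+7 pad (align 8)
@8: cooldown [8B, align 8] → 16
@16: vy [4B, align 4] → 20
@20: d [1B, align 1] → 21
+3 pad (align 4)
@24: y [4B, align 4] → 28
@28: ammo [2B, align 2] → 30
+2 pad (align 8)
@32: f [24B, align 8] → 56
@56: id [4B, align 4] → 60
@60: state [1B, align 1] → 61
+3 tail pad (align 8)
size 64, align 8
72 − 64 = 8

8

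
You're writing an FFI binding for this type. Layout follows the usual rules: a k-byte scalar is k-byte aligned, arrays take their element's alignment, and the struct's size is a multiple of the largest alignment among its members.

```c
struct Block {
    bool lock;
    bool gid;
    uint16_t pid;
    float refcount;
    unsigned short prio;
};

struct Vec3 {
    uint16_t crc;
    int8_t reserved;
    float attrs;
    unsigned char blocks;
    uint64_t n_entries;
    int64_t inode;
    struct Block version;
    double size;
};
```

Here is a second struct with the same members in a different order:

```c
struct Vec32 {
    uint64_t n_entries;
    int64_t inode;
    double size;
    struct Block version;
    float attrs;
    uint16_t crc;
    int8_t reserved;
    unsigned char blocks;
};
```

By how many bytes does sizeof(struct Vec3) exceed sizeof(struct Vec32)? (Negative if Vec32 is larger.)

Block: @0: lock [1B, align 1] → 1; @1: gid [1B, align 1] → 2; @2: pid [2B, align 2] → 4; @4: refcount [4B, align 4] → 8; @8: prio [2B, align 2] → 10; +2 tail pad (align 4); size 12, align 4
@0: crc [2B, align 2] → 2
@2: reserved [1B, align 1] → 3
+1 pad (align 4)
@4: attrs [4B, align 4] → 8
@8: blocks [1B, align 1] → 9
+7 pad (align 8)
@16: n_entries [8B, align 8] → 24
@24: inode [8B, align 8] → 32
@32: version [12B, align 4] → 44
+4 pad (align 8)
@48: size [8B, align 8] → 56
size 56, align 8
— Vec32 —
@0: n_entries [8B, align 8] → 8
@8: inode [8B, align 8] → 16
@16: size [8B, align 8] → 24
@24: version [12B, align 4] → 36
@36: attrs [4B, align 4] → 40
@40: crc [2B, align 2] → 42
@42: reserved [1B, align 1] → 43
@43: blocks [1B, align 1] → 44
+4 tail pad (align 8)
size 48, align 8
56 − 48 = 8

8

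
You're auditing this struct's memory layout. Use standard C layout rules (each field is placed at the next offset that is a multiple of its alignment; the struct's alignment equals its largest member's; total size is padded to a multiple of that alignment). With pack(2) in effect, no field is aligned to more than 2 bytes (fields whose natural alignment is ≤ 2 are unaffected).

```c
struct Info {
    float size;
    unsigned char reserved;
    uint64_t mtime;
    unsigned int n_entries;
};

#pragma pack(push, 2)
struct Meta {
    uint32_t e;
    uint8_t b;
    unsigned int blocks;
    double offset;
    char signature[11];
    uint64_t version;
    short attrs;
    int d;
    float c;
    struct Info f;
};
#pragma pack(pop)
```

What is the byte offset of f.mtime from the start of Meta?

Info: 0..4  size  (4B, 4-aligned); 4..5  reserved  (1B, 1-aligned); 5..8  -- padding (3B); 8..16  mtime  (8B, 8-aligned); 16..20  n_entries  (4B, 4-aligned); 20..24  -- tail padding (4B); sizeof = 24, alignof = 8
0..4  e  (4B, 2-aligned)
4..5  b  (1B, 1-aligned)
5..6  -- padding (1B)
6..10  blocks  (4B, 2-aligned)
10..18  offset  (8B, 2-aligned)
18..29  signature  (11B, 1-aligned)
29..30  -- padding (1B)
30..38  version  (8B, 2-aligned)
38..40  attrs  (2B, 2-aligned)
40..44  d  (4B, 2-aligned)
44..48  c  (4B, 2-aligned)
48..72  f  (24B, 2-aligned)
within Info: mtime at 8
48 + 8 = 56

56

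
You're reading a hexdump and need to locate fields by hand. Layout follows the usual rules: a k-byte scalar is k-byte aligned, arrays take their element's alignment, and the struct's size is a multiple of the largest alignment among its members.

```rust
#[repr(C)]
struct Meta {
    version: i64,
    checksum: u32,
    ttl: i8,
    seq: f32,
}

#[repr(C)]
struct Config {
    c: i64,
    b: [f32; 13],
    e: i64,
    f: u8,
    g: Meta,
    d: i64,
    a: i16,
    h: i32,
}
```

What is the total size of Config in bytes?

120 bytes

Meta: 0..8  version  (8B, 8-aligned); 8..12  checksum  (4B, 4-aligned); 12..13  ttl  (1B, 1-aligned); 13..16  -- padding (3B); 16..20  seq  (4B, 4-aligned); 20..24  -- tail padding (4B); sizeof = 24, alignof = 8
0..8  c  (8B, 8-aligned)
8..60  b  (52B, 4-aligned)
60..64  -- padding (4B)
64..72  e  (8B, 8-aligned)
72..73  f  (1B, 1-aligned)
73..80  -- padding (7B)
80..104  g  (24B, 8-aligned)
104..112  d  (8B, 8-aligned)
112..114  a  (2B, 2-aligned)
114..116  -- padding (2B)
116..120  h  (4B, 4-aligned)
sizeof = 120, alignof = 8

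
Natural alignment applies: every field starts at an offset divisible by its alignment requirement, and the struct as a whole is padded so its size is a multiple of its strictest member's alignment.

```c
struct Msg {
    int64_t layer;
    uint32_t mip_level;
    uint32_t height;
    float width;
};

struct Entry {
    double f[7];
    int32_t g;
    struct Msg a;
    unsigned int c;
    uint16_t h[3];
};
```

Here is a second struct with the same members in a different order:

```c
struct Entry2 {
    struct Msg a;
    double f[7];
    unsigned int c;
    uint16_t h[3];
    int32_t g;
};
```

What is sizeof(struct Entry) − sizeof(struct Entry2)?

Msg: 0..8  layer  (8B, 8-aligned); 8..12  mip_level  (4B, 4-aligned); 12..16  height  (4B, 4-aligned); 16..20  width  (4B, 4-aligned); 20..24  -- tail padding (4B); sizeof = 24, alignof = 8
0..56  f  (56B, 8-aligned)
56..60  g  (4B, 4-aligned)
60..64  -- padding (4B)
64..88  a  (24B, 8-aligned)
88..92  c  (4B, 4-aligned)
92..98  h  (6B, 2-aligned)
98..104  -- tail padding (6B)
sizeof = 104, alignof = 8
— Entry2 —
0..24  a  (24B, 8-aligned)
24..80  f  (56B, 8-aligned)
80..84  c  (4B, 4-aligned)
84..90  h  (6B, 2-aligned)
90..92  -- padding (2B)
92..96  g  (4B, 4-aligned)
sizeof = 96, alignof = 8
104 − 96 = 8

8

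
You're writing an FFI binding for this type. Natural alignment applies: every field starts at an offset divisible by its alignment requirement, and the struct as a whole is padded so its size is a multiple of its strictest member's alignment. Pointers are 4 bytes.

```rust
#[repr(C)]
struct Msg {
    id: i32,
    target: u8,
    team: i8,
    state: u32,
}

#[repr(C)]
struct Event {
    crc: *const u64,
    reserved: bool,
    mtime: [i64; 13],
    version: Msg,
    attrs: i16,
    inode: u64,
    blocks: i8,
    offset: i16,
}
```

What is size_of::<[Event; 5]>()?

Msg: 0..4  id  (4B, 4-aligned); 4..5  target  (1B, 1-aligned); 5..6  team  (1B, 1-aligned); 6..8  -- padding (2B); 8..12  state  (4B, 4-aligned); sizeof = 12, alignof = 4
0..4  crc  (4B, 4-aligned)
4..5  reserved  (1B, 1-aligned)
5..8  -- padding (3B)
8..112  mtime  (104B, 8-aligned)
112..124  version  (12B, 4-aligned)
124..126  attrs  (2B, 2-aligned)
126..128  -- padding (2B)
128..136  inode  (8B, 8-aligned)
136..137  blocks  (1B, 1-aligned)
137..138  -- padding (1B)
138..140  offset  (2B, 2-aligned)
140..144  -- tail padding (4B)
sizeof = 144, alignof = 8
array of 5: 5 × 144 = 720

720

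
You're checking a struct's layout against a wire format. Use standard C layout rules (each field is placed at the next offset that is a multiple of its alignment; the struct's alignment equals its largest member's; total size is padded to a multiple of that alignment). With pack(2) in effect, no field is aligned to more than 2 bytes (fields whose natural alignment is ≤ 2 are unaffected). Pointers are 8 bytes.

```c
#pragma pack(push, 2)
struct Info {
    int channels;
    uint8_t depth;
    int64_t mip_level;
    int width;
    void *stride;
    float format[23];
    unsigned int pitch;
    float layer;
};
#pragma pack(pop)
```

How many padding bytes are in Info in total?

1

@0: channels [4B, align 2] → 4
@4: depth [1B, align 1] → 5
+1 pad (align 2)
@6: mip_level [8B, align 2] → 14
@14: width [4B, align 2] → 18
@18: stride [8B, align 2] → 26
@26: format [92B, align 2] → 118
@118: pitch [4B, align 2] → 122
@122: layer [4B, align 2] → 126
size 126, align 2
data bytes 125, size 126 → padding 1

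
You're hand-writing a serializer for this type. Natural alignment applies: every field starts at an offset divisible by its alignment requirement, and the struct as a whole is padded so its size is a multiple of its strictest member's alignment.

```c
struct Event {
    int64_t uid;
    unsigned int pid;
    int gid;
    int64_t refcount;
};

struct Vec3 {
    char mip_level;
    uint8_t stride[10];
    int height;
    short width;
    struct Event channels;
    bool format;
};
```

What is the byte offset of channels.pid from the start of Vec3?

32

Event: 0..8  uid  (8B, 8-aligned); 8..12  pid  (4B, 4-aligned); 12..16  gid  (4B, 4-aligned); 16..24  refcount  (8B, 8-aligned); sizeof = 24, alignof = 8
0..1  mip_level  (1B, 1-aligned)
1..11  stride  (10B, 1-aligned)
11..12  -- padding (1B)
12..16  height  (4B, 4-aligned)
16..18  width  (2B, 2-aligned)
18..24  -- padding (6B)
24..48  channels  (24B, 8-aligned)
within Event: pid at 8
24 + 8 = 32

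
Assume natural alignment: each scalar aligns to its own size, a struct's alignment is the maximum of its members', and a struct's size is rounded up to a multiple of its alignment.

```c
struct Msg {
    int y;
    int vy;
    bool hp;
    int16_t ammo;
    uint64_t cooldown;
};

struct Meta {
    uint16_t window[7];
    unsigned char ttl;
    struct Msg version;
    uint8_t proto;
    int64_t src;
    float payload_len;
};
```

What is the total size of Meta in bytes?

64 bytes

Msg: y at 0 (size 4, align 4) → ends 4; vy at 4 (size 4, align 4) → ends 8; hp at 8 (size 1, align 1) → ends 9; pad 1 to align 2 for ammo; ammo at 10 (size 2, align 2) → ends 12; pad 4 to align 8 for cooldown; cooldown at 16 (size 8, align 8) → ends 24; total 24 bytes, alignment 8
window at 0 (size 14, align 2) → ends 14
ttl at 14 (size 1, align 1) → ends 15
pad 1 to align 8 for version
version at 16 (size 24, align 8) → ends 40
proto at 40 (size 1, align 1) → ends 41
pad 7 to align 8 for src
src at 48 (size 8, align 8) → ends 56
payload_len at 56 (size 4, align 4) → ends 60
tail pad 4 to reach multiple of 8
total 64 bytes, alignment 8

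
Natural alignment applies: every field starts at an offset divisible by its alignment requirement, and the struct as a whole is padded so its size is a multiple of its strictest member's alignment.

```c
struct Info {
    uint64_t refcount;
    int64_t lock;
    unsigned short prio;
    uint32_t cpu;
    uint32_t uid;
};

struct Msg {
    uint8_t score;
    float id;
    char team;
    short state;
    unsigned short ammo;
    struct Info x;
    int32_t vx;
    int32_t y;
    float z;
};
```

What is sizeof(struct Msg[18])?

Info: refcount at 0 (size 8, align 8) → ends 8; lock at 8 (size 8, align 8) → ends 16; prio at 16 (size 2, align 2) → ends 18; pad 2 to align 4 for cpu; cpu at 20 (size 4, align 4) → ends 24; uid at 24 (size 4, align 4) → ends 28; tail pad 4 to reach multiple of 8; total 32 bytes, alignment 8
score at 0 (size 1, align 1) → ends 1
pad 3 to align 4 for id
id at 4 (size 4, align 4) → ends 8
team at 8 (size 1, align 1) → ends 9
pad 1 to align 2 for state
state at 10 (size 2, align 2) → ends 12
ammo at 12 (size 2, align 2) → ends 14
pad 2 to align 8 for x
x at 16 (size 32, align 8) → ends 48
vx at 48 (size 4, align 4) → ends 52
y at 52 (size 4, align 4) → ends 56
z at 56 (size 4, align 4) → ends 60
tail pad 4 to reach multiple of 8
total 64 bytes, alignment 8
array of 18: 18 × 64 = 1152

1152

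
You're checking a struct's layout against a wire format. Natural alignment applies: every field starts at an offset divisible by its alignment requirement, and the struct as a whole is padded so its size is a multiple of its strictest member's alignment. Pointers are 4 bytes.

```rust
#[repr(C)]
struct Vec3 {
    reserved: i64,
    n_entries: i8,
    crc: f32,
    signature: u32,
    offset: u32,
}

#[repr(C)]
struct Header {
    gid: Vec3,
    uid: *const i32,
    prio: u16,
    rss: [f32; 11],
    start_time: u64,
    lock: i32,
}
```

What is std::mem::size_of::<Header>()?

96

Vec3: reserved at 0 (size 8, align 8) → ends 8; n_entries at 8 (size 1, align 1) → ends 9; pad 3 to align 4 for crc; crc at 12 (size 4, align 4) → ends 16; signature at 16 (size 4, align 4) → ends 20; offset at 20 (size 4, align 4) → ends 24; total 24 bytes, alignment 8
gid at 0 (size 24, align 8) → ends 24
uid at 24 (size 4, align 4) → ends 28
prio at 28 (size 2, align 2) → ends 30
pad 2 to align 4 for rss
rss at 32 (size 44, align 4) → ends 76
pad 4 to align 8 for start_time
start_time at 80 (size 8, align 8) → ends 88
lock at 88 (size 4, align 4) → ends 92
tail pad 4 to reach multiple of 8
total 96 bytes, alignment 8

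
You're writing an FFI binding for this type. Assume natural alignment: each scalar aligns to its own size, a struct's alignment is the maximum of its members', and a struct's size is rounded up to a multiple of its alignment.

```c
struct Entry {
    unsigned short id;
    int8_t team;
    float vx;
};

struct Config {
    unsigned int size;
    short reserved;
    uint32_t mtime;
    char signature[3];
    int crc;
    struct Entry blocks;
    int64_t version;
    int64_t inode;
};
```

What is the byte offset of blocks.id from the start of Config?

Entry: id at 0 (size 2, align 2) → ends 2; team at 2 (size 1, align 1) → ends 3; pad 1 to align 4 for vx; vx at 4 (size 4, align 4) → ends 8; total 8 bytes, alignment 4
size at 0 (size 4, align 4) → ends 4
reserved at 4 (size 2, align 2) → ends 6
pad 2 to align 4 for mtime
mtime at 8 (size 4, align 4) → ends 12
signature at 12 (size 3, align 1) → ends 15
pad 1 to align 4 for crc
crc at 16 (size 4, align 4) → ends 20
blocks at 20 (size 8, align 4) → ends 28
within Entry: id at 0
20 + 0 = 20

20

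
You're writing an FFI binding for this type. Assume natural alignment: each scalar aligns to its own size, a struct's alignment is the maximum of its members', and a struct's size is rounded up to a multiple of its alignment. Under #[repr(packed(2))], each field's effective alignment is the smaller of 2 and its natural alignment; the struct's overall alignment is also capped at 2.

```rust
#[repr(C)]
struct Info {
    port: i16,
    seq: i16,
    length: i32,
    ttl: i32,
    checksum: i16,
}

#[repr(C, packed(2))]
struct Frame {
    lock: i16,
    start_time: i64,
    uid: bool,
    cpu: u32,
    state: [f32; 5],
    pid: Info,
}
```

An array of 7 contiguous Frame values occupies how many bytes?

Info: @0: port [2B, align 2] → 2; @2: seq [2B, align 2] → 4; @4: length [4B, align 4] → 8; @8: ttl [4B, align 4] → 12; @12: checksum [2B, align 2] → 14; +2 tail pad (align 4); size 16, align 4
@0: lock [2B, align 2] → 2
@2: start_time [8B, align 2] → 10
@10: uid [1B, align 1] → 11
+1 pad (align 2)
@12: cpu [4B, align 2] → 16
@16: state [20B, align 2] → 36
@36: pid [16B, align 2] → 52
size 52, align 2
array of 7: 7 × 52 = 364

364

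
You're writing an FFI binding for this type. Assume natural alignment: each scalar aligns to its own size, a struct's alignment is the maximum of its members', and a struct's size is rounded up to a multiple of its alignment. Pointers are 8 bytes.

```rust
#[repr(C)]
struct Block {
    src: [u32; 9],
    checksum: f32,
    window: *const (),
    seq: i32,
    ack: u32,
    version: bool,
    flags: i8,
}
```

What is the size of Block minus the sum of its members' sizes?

0..36  src  (36B, 4-aligned)
36..40  checksum  (4B, 4-aligned)
40..48  window  (8B, 8-aligned)
48..52  seq  (4B, 4-aligned)
52..56  ack  (4B, 4-aligned)
56..57  version  (1B, 1-aligned)
57..58  flags  (1B, 1-aligned)
58..64  -- tail padding (6B)
sizeof = 64, alignof = 8
data bytes 58, size 64 → padding 6

6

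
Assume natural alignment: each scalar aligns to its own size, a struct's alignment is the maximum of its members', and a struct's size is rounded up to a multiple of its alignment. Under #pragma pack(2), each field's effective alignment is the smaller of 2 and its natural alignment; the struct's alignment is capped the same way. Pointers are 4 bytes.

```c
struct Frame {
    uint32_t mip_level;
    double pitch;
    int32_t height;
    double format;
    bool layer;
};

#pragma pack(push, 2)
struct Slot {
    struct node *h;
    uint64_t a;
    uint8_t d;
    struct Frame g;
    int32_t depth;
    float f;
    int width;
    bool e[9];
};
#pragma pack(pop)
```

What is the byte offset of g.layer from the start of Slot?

46

Frame: @0: mip_level [4B, align 4] → 4; +4 pad (align 8); @8: pitch [8B, align 8] → 16; @16: height [4B, align 4] → 20; +4 pad (align 8); @24: format [8B, align 8] → 32; @32: layer [1B, align 1] → 33; +7 tail pad (align 8); size 40, align 8
@0: h [4B, align 2] → 4
@4: a [8B, align 2] → 12
@12: d [1B, align 1] → 13
+1 pad (align 2)
@14: g [40B, align 2] → 54
within Frame: layer at 32
14 + 32 = 46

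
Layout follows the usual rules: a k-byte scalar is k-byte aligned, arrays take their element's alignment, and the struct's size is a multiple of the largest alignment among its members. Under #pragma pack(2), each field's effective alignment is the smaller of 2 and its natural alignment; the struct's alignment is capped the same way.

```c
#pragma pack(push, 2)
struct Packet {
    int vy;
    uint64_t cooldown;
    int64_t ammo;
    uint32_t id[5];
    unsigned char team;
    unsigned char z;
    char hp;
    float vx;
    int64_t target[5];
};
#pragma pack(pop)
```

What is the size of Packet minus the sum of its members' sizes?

1

0..4  vy  (4B, 2-aligned)
4..12  cooldown  (8B, 2-aligned)
12..20  ammo  (8B, 2-aligned)
20..40  id  (20B, 2-aligned)
40..41  team  (1B, 1-aligned)
41..42  z  (1B, 1-aligned)
42..43  hp  (1B, 1-aligned)
43..44  -- padding (1B)
44..48  vx  (4B, 2-aligned)
48..88  target  (40B, 2-aligned)
sizeof = 88, alignof = 2
data bytes 87, size 88 → padding 1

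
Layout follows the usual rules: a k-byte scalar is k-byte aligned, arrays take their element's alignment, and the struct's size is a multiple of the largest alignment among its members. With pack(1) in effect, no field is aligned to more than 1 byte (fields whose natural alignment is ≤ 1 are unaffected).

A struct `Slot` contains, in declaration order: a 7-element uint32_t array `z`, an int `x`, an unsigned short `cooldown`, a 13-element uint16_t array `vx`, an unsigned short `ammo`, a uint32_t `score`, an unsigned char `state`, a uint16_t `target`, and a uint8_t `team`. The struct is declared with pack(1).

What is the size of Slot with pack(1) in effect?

0..28  z  (28B, 1-aligned)
28..32  x  (4B, 1-aligned)
32..34  cooldown  (2B, 1-aligned)
34..60  vx  (26B, 1-aligned)
60..62  ammo  (2B, 1-aligned)
62..66  score  (4B, 1-aligned)
66..67  state  (1B, 1-aligned)
67..69  target  (2B, 1-aligned)
69..70  team  (1B, 1-aligned)
sizeof = 70, alignof = 1

70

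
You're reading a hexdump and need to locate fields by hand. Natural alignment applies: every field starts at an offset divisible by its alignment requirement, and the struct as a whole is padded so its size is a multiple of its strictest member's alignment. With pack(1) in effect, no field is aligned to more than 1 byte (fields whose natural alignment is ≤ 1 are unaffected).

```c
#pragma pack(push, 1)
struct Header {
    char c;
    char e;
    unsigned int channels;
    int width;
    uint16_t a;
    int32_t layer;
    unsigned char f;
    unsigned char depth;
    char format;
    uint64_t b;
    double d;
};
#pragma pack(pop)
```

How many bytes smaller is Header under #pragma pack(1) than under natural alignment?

natural layout:
  c at 0 (size 1, align 1) → ends 1
  e at 1 (size 1, align 1) → ends 2
  pad 2 to align 4 for channels
  channels at 4 (size 4, align 4) → ends 8
  width at 8 (size 4, align 4) → ends 12
  a at 12 (size 2, align 2) → ends 14
  pad 2 to align 4 for layer
  layer at 16 (size 4, align 4) → ends 20
  f at 20 (size 1, align 1) → ends 21
  depth at 21 (size 1, align 1) → ends 22
  format at 22 (size 1, align 1) → ends 23
  pad 1 to align 8 for b
  b at 24 (size 8, align 8) → ends 32
  d at 32 (size 8, align 8) → ends 40
  total 40 bytes, alignment 8
packed(1) layout:
  c at 0 (size 1, align 1) → ends 1
  e at 1 (size 1, align 1) → ends 2
  channels at 2 (size 4, align 1) → ends 6
  width at 6 (size 4, align 1) → ends 10
  a at 10 (size 2, align 1) → ends 12
  layer at 12 (size 4, align 1) → ends 16
  f at 16 (size 1, align 1) → ends 17
  depth at 17 (size 1, align 1) → ends 18
  format at 18 (size 1, align 1) → ends 19
  b at 19 (size 8, align 1) → ends 27
  d at 27 (size 8, align 1) → ends 35
  total 35 bytes, alignment 1
40 − 35 = 5

5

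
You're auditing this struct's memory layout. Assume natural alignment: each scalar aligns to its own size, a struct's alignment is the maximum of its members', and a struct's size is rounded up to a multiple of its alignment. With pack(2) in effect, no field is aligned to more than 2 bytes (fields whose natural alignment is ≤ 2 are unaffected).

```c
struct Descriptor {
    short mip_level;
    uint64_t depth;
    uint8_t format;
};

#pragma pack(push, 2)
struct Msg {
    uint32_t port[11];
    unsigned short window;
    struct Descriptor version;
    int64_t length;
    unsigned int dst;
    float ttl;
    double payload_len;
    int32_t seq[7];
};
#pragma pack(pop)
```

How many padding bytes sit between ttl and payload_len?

Descriptor: mip_level at 0 (size 2, align 2) → ends 2; pad 6 to align 8 for depth; depth at 8 (size 8, align 8) → ends 16; format at 16 (size 1, align 1) → ends 17; tail pad 7 to reach multiple of 8; total 24 bytes, alignment 8
port at 0 (size 44, align 2) → ends 44
window at 44 (size 2, align 2) → ends 46
version at 46 (size 24, align 2) → ends 70
length at 70 (size 8, align 2) → ends 78
dst at 78 (size 4, align 2) → ends 82
ttl at 82 (size 4, align 2) → ends 86
payload_len at 86 (size 8, align 2) → ends 94

0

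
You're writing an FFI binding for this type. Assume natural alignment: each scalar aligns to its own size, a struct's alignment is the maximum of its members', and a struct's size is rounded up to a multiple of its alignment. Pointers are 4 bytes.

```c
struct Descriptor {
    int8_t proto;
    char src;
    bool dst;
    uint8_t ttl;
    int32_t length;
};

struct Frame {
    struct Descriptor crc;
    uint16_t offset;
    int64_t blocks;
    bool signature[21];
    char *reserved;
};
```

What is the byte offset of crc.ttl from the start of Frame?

3

Descriptor: 0..1  proto  (1B, 1-aligned); 1..2  src  (1B, 1-aligned); 2..3  dst  (1B, 1-aligned); 3..4  ttl  (1B, 1-aligned); 4..8  length  (4B, 4-aligned); sizeof = 8, alignof = 4
0..8  crc  (8B, 4-aligned)
within Descriptor: ttl at 3
0 + 3 = 3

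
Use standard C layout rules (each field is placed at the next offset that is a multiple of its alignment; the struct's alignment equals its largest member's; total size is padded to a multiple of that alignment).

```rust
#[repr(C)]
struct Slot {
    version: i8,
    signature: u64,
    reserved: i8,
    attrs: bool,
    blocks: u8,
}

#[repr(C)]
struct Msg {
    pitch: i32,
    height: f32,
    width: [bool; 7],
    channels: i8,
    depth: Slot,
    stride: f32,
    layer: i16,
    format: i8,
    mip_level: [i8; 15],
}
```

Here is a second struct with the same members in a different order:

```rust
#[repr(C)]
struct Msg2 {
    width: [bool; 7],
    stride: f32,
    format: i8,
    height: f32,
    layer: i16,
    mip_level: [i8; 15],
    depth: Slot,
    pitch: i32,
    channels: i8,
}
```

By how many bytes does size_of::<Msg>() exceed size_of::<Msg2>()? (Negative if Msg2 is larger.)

Slot: @0: version [1B, align 1] → 1; +7 pad (align 8); @8: signature [8B, align 8] → 16; @16: reserved [1B, align 1] → 17; @17: attrs [1B, align 1] → 18; @18: blocks [1B, align 1] → 19; +5 tail pad (align 8); size 24, align 8
@0: pitch [4B, align 4] → 4
@4: height [4B, align 4] → 8
@8: width [7B, align 1] → 15
@15: channels [1B, align 1] → 16
@16: depth [24B, align 8] → 40
@40: stride [4B, align 4] → 44
@44: layer [2B, align 2] → 46
@46: format [1B, align 1] → 47
@47: mip_level [15B, align 1] → 62
+2 tail pad (align 8)
size 64, align 8
— Msg2 —
@0: width [7B, align 1] → 7
+1 pad (align 4)
@8: stride [4B, align 4] → 12
@12: format [1B, align 1] → 13
+3 pad (align 4)
@16: height [4B, align 4] → 20
@20: layer [2B, align 2] → 22
@22: mip_level [15B, align 1] → 37
+3 pad (align 8)
@40: depth [24B, align 8] → 64
@64: pitch [4B, align 4] → 68
@68: channels [1B, align 1] → 69
+3 tail pad (align 8)
size 72, align 8
64 − 72 = -8

-8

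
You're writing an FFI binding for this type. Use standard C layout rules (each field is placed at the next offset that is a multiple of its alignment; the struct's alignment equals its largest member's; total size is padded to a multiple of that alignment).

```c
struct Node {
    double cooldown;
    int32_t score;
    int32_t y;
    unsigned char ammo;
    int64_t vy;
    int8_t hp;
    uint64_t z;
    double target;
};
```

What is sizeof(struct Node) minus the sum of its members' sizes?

14

cooldown at 0 (size 8, align 8) → ends 8
score at 8 (size 4, align 4) → ends 12
y at 12 (size 4, align 4) → ends 16
ammo at 16 (size 1, align 1) → ends 17
pad 7 to align 8 for vy
vy at 24 (size 8, align 8) → ends 32
hp at 32 (size 1, align 1) → ends 33
pad 7 to align 8 for z
z at 40 (size 8, align 8) → ends 48
target at 48 (size 8, align 8) → ends 56
total 56 bytes, alignment 8
data bytes 42, size 56 → padding 14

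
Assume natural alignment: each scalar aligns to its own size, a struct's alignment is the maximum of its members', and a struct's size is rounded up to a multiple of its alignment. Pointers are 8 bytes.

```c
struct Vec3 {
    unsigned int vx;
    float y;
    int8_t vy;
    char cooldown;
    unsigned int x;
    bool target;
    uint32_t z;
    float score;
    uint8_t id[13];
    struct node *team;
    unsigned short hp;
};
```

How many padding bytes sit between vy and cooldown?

@0: vx [4B, align 4] → 4
@4: y [4B, align 4] → 8
@8: vy [1B, align 1] → 9
@9: cooldown [1B, align 1] → 10

0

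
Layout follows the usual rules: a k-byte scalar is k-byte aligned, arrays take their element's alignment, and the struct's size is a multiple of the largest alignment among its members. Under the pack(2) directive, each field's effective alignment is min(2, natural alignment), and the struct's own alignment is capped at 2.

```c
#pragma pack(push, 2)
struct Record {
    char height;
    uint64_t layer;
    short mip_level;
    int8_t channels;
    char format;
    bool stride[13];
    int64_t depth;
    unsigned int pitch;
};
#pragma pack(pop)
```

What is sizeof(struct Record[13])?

@0: height [1B, align 1] → 1
+1 pad (align 2)
@2: layer [8B, align 2] → 10
@10: mip_level [2B, align 2] → 12
@12: channels [1B, align 1] → 13
@13: format [1B, align 1] → 14
@14: stride [13B, align 1] → 27
+1 pad (align 2)
@28: depth [8B, align 2] → 36
@36: pitch [4B, align 2] → 40
size 40, align 2
array of 13: 13 × 40 = 520

520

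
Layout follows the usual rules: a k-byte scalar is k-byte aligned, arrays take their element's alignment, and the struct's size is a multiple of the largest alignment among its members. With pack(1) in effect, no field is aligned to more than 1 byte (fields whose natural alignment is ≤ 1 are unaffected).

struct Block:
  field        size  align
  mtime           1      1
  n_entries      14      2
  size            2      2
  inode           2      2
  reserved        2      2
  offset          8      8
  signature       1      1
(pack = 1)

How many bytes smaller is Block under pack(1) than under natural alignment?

10

natural layout:
  mtime at 0 (size 1, align 1) → ends 1
  pad 1 to align 2 for n_entries
  n_entries at 2 (size 14, align 2) → ends 16
  size at 16 (size 2, align 2) → ends 18
  inode at 18 (size 2, align 2) → ends 20
  reserved at 20 (size 2, align 2) → ends 22
  pad 2 to align 8 for offset
  offset at 24 (size 8, align 8) → ends 32
  signature at 32 (size 1, align 1) → ends 33
  tail pad 7 to reach multiple of 8
  total 40 bytes, alignment 8
packed(1) layout:
  mtime at 0 (size 1, align 1) → ends 1
  n_entries at 1 (size 14, align 1) → ends 15
  size at 15 (size 2, align 1) → ends 17
  inode at 17 (size 2, align 1) → ends 19
  reserved at 19 (size 2, align 1) → ends 21
  offset at 21 (size 8, align 1) → ends 29
  signature at 29 (size 1, align 1) → ends 30
  total 30 bytes, alignment 1
40 − 30 = 10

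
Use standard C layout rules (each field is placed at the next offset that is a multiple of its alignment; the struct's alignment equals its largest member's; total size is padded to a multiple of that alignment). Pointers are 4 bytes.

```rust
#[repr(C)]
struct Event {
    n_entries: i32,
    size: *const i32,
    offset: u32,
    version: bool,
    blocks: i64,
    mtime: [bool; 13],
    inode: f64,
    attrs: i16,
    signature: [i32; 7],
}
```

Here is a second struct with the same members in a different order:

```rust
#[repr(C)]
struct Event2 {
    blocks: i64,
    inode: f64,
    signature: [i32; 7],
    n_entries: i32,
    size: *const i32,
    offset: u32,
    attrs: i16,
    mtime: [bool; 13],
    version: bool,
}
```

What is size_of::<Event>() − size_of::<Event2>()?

8

0..4  n_entries  (4B, 4-aligned)
4..8  size  (4B, 4-aligned)
8..12  offset  (4B, 4-aligned)
12..13  version  (1B, 1-aligned)
13..16  -- padding (3B)
16..24  blocks  (8B, 8-aligned)
24..37  mtime  (13B, 1-aligned)
37..40  -- padding (3B)
40..48  inode  (8B, 8-aligned)
48..50  attrs  (2B, 2-aligned)
50..52  -- padding (2B)
52..80  signature  (28B, 4-aligned)
sizeof = 80, alignof = 8
— Event2 —
0..8  blocks  (8B, 8-aligned)
8..16  inode  (8B, 8-aligned)
16..44  signature  (28B, 4-aligned)
44..48  n_entries  (4B, 4-aligned)
48..52  size  (4B, 4-aligned)
52..56  offset  (4B, 4-aligned)
56..58  attrs  (2B, 2-aligned)
58..71  mtime  (13B, 1-aligned)
71..72  version  (1B, 1-aligned)
sizeof = 72, alignof = 8
80 − 72 = 8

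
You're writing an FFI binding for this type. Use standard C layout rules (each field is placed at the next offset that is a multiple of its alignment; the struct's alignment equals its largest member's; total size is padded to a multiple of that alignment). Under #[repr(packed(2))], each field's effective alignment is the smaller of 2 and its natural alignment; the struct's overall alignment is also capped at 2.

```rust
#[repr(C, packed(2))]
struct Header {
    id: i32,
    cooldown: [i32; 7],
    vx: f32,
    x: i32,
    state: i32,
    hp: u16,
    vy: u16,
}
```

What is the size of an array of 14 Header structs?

@0: id [4B, align 2] → 4
@4: cooldown [28B, align 2] → 32
@32: vx [4B, align 2] → 36
@36: x [4B, align 2] → 40
@40: state [4B, align 2] → 44
@44: hp [2B, align 2] → 46
@46: vy [2B, align 2] → 48
size 48, align 2
array of 14: 14 × 48 = 672

672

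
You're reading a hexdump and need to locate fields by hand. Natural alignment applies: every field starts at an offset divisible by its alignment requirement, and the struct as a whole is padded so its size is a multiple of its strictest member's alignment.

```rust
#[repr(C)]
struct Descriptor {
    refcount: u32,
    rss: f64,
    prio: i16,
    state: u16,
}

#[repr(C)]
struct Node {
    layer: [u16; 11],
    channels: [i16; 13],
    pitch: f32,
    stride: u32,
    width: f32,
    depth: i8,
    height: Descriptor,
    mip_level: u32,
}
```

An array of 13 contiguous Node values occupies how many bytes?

1248

Descriptor: refcount at 0 (size 4, align 4) → ends 4; pad 4 to align 8 for rss; rss at 8 (size 8, align 8) → ends 16; prio at 16 (size 2, align 2) → ends 18; state at 18 (size 2, align 2) → ends 20; tail pad 4 to reach multiple of 8; total 24 bytes, alignment 8
layer at 0 (size 22, align 2) → ends 22
channels at 22 (size 26, align 2) → ends 48
pitch at 48 (size 4, align 4) → ends 52
stride at 52 (size 4, align 4) → ends 56
width at 56 (size 4, align 4) → ends 60
depth at 60 (size 1, align 1) → ends 61
pad 3 to align 8 for height
height at 64 (size 24, align 8) → ends 88
mip_level at 88 (size 4, align 4) → ends 92
tail pad 4 to reach multiple of 8
total 96 bytes, alignment 8
array of 13: 13 × 96 = 1248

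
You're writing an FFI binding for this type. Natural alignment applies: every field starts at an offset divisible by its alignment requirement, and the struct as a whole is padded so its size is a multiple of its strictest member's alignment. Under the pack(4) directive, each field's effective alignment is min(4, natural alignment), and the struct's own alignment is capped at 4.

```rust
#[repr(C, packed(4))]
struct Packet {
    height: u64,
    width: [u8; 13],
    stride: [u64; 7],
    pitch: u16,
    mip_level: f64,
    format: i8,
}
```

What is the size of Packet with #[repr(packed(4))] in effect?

0..8  height  (8B, 4-aligned)
8..21  width  (13B, 1-aligned)
21..24  -- padding (3B)
24..80  stride  (56B, 4-aligned)
80..82  pitch  (2B, 2-aligned)
82..84  -- padding (2B)
84..92  mip_level  (8B, 4-aligned)
92..93  format  (1B, 1-aligned)
93..96  -- tail padding (3B)
sizeof = 96, alignof = 4

96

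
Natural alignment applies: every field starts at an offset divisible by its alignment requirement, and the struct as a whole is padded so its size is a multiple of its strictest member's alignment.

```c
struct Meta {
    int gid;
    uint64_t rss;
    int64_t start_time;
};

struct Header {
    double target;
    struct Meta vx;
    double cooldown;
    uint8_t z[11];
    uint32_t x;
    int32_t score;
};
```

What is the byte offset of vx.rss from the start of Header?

Meta: @0: gid [4B, align 4] → 4; +4 pad (align 8); @8: rss [8B, align 8] → 16; @16: start_time [8B, align 8] → 24; size 24, align 8
@0: target [8B, align 8] → 8
@8: vx [24B, align 8] → 32
within Meta: rss at 8
8 + 8 = 16

16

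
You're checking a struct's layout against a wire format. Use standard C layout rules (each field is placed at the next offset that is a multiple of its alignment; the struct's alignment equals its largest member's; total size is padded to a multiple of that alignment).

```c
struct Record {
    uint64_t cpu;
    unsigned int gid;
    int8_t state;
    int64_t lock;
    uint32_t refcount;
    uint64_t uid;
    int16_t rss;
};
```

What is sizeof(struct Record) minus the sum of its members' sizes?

cpu at 0 (size 8, align 8) → ends 8
gid at 8 (size 4, align 4) → ends 12
state at 12 (size 1, align 1) → ends 13
pad 3 to align 8 for lock
lock at 16 (size 8, align 8) → ends 24
refcount at 24 (size 4, align 4) → ends 28
pad 4 to align 8 for uid
uid at 32 (size 8, align 8) → ends 40
rss at 40 (size 2, align 2) → ends 42
tail pad 6 to reach multiple of 8
total 48 bytes, alignment 8
data bytes 35, size 48 → padding 13

13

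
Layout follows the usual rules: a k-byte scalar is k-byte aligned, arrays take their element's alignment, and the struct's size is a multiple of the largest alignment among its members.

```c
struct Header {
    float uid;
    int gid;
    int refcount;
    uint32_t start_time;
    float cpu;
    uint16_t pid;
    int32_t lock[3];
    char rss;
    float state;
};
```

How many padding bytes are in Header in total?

5

uid at 0 (size 4, align 4) → ends 4
gid at 4 (size 4, align 4) → ends 8
refcount at 8 (size 4, align 4) → ends 12
start_time at 12 (size 4, align 4) → ends 16
cpu at 16 (size 4, align 4) → ends 20
pid at 20 (size 2, align 2) → ends 22
pad 2 to align 4 for lock
lock at 24 (size 12, align 4) → ends 36
rss at 36 (size 1, align 1) → ends 37
pad 3 to align 4 for state
state at 40 (size 4, align 4) → ends 44
total 44 bytes, alignment 4
data bytes 39, size 44 → padding 5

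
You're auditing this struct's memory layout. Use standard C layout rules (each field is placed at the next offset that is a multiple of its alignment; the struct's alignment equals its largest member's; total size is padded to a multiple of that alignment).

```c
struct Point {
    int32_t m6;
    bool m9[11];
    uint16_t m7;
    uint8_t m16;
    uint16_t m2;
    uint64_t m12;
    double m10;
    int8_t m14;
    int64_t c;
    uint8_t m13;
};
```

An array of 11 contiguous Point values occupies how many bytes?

@0: m6 [4B, align 4] → 4
@4: m9 [11B, align 1] → 15
+1 pad (align 2)
@16: m7 [2B, align 2] → 18
@18: m16 [1B, align 1] → 19
+1 pad (align 2)
@20: m2 [2B, align 2] → 22
+2 pad (align 8)
@24: m12 [8B, align 8] → 32
@32: m10 [8B, align 8] → 40
@40: m14 [1B, align 1] → 41
+7 pad (align 8)
@48: c [8B, align 8] → 56
@56: m13 [1B, align 1] → 57
+7 tail pad (align 8)
size 64, align 8
array of 11: 11 × 64 = 704

704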